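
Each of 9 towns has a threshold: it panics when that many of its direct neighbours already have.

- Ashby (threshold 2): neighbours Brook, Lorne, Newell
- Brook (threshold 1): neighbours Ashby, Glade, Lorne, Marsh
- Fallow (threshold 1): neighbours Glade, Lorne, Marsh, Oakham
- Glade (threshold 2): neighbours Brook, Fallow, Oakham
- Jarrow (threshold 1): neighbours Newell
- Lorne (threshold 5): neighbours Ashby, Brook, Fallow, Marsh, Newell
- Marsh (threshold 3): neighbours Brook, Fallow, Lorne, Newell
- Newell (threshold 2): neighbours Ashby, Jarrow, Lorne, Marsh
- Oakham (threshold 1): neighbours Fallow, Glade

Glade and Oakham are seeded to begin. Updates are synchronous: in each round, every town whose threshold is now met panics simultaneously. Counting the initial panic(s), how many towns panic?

4

Round 1 — Glade, Oakham panic (initial).
Round 2 — checking thresholds:
  Brook: 1 of 4 neighbours ≥ 1, panics.
  Fallow: 2 of 4 neighbours ≥ 1, panics.
Round 3 — no new panics; cascade stops.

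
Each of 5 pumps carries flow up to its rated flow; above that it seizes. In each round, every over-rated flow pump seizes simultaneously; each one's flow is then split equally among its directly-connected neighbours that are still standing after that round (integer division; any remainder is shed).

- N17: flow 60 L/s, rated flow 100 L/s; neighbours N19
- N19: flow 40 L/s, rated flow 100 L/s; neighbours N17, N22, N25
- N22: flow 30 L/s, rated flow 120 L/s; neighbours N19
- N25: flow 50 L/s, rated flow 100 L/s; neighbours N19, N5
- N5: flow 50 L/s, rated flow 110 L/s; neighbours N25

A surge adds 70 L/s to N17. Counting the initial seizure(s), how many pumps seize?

4

Round 1 — N17 at 130 > 100. N17 seizes.
  N17 sheds 130 L/s to N19: 130 each.
    N19: 40+130 = 170 > 100
Round 2 — N19 seizes.
  N19 sheds 170 L/s to N22, N25: 85 each.
    N22: 30+85 = 115 ≤ 120
    N25: 50+85 = 135 > 100
Round 3 — N25 seizes.
  N25 sheds 135 L/s to N5: 135 each.
    N5: 50+135 = 185 > 110
Round 4 — N5 seizes.
  N5 sheds 185 L/s: no online neighbours, lost.
No further seizures.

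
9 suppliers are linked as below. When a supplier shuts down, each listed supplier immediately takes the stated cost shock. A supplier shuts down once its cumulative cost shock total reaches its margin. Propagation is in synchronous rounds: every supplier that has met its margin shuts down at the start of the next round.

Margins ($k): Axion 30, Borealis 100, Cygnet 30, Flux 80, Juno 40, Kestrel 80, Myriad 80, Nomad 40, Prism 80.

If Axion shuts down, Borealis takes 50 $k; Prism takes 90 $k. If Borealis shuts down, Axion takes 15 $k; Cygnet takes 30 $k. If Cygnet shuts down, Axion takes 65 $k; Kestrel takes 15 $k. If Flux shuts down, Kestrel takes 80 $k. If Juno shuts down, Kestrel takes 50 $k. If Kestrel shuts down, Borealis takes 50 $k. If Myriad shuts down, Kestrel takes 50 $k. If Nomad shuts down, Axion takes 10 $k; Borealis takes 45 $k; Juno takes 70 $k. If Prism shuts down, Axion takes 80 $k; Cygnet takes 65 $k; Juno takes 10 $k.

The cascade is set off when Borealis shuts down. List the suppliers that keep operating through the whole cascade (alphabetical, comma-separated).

Round 1 — Borealis shuts down (initial).
  Axion: +15 → 15 < 30
  Cygnet: +30 → 30 ≥ 30
Round 2 — Cygnet shuts down.
  Axion: +65 → 80 ≥ 30
  Kestrel: +15 → 15 < 80
Round 3 — Axion shuts down.
  Prism: +90 → 90 ≥ 80
Round 4 — Prism shuts down.
  Juno: +10 → 10 < 40
No further shutdowns.

Flux, Juno, Kestrel, Myriad, Nomad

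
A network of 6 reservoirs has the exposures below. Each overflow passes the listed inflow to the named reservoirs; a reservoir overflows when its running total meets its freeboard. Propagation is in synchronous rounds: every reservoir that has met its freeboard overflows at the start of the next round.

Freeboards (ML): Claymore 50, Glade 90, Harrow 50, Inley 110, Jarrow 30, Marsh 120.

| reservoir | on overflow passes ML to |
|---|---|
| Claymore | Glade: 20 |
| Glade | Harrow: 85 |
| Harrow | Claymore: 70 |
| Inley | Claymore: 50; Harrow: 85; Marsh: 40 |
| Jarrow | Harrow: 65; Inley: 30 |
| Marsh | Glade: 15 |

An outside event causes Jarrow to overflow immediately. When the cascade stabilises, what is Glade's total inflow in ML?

20

Round 1 — Jarrow overflows (initial).
  Harrow: +65 → 65 ≥ 50
  Inley: +30 → 30 < 110
Round 2 — Harrow overflows.
  Claymore: +70 → 70 ≥ 50
Round 3 — Claymore overflows.
  Glade: +20 → 20 < 90
No further overflows.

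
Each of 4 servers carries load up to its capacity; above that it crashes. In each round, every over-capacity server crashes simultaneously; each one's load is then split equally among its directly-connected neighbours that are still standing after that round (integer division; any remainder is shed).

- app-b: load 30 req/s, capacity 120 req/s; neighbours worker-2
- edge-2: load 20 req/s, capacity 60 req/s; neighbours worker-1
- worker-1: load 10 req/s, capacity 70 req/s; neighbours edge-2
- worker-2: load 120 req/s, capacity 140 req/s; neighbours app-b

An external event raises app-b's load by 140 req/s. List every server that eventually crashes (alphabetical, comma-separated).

app-b, worker-2

Round 1 — app-b at 170 > 120. app-b crashes.
  app-b sheds 170 req/s to worker-2: 170 each.
    worker-2: 120+170 = 290 > 140
Round 2 — worker-2 crashes.
  worker-2 sheds 290 req/s: no online neighbours, lost.
No further crashes.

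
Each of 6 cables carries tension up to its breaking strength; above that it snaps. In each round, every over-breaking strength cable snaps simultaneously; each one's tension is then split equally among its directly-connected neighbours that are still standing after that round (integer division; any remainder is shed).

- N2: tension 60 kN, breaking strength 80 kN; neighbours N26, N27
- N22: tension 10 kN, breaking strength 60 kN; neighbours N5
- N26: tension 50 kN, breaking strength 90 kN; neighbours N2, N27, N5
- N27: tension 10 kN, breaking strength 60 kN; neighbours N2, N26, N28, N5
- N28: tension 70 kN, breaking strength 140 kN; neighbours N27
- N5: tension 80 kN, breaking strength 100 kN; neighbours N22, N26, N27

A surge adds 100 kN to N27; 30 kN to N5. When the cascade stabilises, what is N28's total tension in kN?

Round 1 — N27 at 110 > 60; N5 at 110 > 100. N27, N5 snap.
  N27 sheds 110 kN to N2, N26, N28: 36 each (2 lost).
    N2: 60+36 = 96 > 80
    N26: 50+36 = 86 ≤ 90
    N28: 70+36 = 106 ≤ 140
  N5 sheds 110 kN to N22, N26: 55 each.
    N22: 10+55 = 65 > 60
    N26: 86+55 = 141 > 90
Round 2 — N2, N22, N26 snap.
  N2 sheds 96 kN: no online neighbours, lost.
  N22 sheds 65 kN: no online neighbours, lost.
  N26 sheds 141 kN: no online neighbours, lost.
No further breaks.

106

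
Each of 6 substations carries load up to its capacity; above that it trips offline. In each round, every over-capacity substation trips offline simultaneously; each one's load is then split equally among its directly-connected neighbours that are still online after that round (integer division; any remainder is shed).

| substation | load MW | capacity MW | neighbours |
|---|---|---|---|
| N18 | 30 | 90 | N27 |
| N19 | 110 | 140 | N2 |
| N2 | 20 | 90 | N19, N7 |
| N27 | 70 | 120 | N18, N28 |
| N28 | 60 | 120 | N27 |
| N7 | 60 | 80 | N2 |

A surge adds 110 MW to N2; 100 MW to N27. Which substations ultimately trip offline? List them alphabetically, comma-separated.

Round 1 — N2 at 130 > 90; N27 at 170 > 120. N2, N27 trip offline.
  N2 sheds 130 MW to N19, N7: 65 each.
    N19: 110+65 = 175 > 140
    N7: 60+65 = 125 > 80
  N27 sheds 170 MW to N18, N28: 85 each.
    N18: 30+85 = 115 > 90
    N28: 60+85 = 145 > 120
Round 2 — N18, N19, N28, N7 trip offline.
  N18 sheds 115 MW: no online neighbours, lost.
  N19 sheds 175 MW: no online neighbours, lost.
  N28 sheds 145 MW: no online neighbours, lost.
  N7 sheds 125 MW: no online neighbours, lost.
No further trips.

N18, N19, N2, N27, N28, N7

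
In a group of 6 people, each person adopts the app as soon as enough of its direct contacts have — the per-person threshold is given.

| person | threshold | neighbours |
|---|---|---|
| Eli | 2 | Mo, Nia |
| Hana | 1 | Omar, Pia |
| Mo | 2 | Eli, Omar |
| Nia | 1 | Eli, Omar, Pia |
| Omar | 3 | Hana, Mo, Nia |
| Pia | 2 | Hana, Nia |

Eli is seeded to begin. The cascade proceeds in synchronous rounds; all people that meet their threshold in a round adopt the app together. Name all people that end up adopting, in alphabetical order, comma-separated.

Eli, Nia

Round 1 — Eli adopts the app (initial).
Round 2 — checking thresholds:
  Mo: 1 of 2 neighbours < 2, holds.
  Nia: 1 of 3 neighbours ≥ 1, adopts the app.
Round 3 — no new adoptions; cascade stops.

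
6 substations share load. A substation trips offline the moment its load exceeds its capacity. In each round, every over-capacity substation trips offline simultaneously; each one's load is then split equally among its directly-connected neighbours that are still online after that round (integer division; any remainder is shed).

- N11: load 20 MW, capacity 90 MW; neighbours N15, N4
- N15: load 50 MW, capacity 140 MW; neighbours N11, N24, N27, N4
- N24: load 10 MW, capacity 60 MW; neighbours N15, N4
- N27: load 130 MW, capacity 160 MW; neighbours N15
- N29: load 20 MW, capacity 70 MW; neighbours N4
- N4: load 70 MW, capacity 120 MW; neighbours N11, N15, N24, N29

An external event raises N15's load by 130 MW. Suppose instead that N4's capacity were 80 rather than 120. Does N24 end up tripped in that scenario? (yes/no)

With N4's capacity at 80:
Round 1 — N15 at 180 > 140. N15 trips offline.
  N15 sheds 180 MW to N11, N24, N27, N4: 45 each.
    N11: 20+45 = 65 ≤ 90
    N24: 10+45 = 55 ≤ 60
    N27: 130+45 = 175 > 160
    N4: 70+45 = 115 > 80
Round 2 — N27, N4 trip offline.
  N27 sheds 175 MW: no online neighbours, lost.
  N4 sheds 115 MW to N11, N24, N29: 38 each (1 lost).
    N11: 65+38 = 103 > 90
    N24: 55+38 = 93 > 60
    N29: 20+38 = 58 ≤ 70
Round 3 — N11, N24 trip offline.
  N11 sheds 103 MW: no online neighbours, lost.
  N24 sheds 93 MW: no online neighbours, lost.
No further trips.

yes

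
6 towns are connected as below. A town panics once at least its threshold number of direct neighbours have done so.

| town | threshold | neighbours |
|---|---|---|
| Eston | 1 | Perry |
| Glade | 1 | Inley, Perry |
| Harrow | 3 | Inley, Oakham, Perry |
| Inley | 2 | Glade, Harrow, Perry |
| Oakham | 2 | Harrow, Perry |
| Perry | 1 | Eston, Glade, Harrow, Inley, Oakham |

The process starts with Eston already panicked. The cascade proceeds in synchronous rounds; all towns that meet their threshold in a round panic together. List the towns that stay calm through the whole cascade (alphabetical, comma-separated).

Round 1 — Eston panics (initial).
Round 2 — checking thresholds:
  Perry: 1 of 5 neighbours ≥ 1, panics.
Round 3 — checking thresholds:
  Glade: 1 of 2 neighbours ≥ 1, panics.
  Harrow: 1 of 3 neighbours < 3, below threshold.
  Inley: 1 of 3 neighbours < 2, below threshold.
  Oakham: 1 of 2 neighbours < 2, below threshold.
Round 4 — checking thresholds:
  Harrow: 1 of 3 neighbours < 3, below threshold.
  Inley: 2 of 3 neighbours ≥ 2, panics.
  Oakham: 1 of 2 neighbours < 2, below threshold.
Round 5 — no new panics; cascade stops.

Harrow, Oakham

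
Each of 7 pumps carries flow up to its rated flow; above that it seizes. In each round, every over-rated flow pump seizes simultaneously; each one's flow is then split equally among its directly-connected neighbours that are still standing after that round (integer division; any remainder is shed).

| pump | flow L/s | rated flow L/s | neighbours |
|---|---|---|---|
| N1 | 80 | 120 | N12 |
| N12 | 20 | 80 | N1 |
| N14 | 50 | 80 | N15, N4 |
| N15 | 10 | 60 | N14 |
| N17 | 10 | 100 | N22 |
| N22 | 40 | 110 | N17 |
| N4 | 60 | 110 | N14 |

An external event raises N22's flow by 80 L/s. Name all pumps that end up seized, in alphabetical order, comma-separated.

Round 1 — N22 at 120 > 110. N22 seizes.
  N22 sheds 120 L/s to N17: 120 each.
    N17: 10+120 = 130 > 100
Round 2 — N17 seizes.
  N17 sheds 130 L/s: no online neighbours, lost.
No further seizures.

N17, N22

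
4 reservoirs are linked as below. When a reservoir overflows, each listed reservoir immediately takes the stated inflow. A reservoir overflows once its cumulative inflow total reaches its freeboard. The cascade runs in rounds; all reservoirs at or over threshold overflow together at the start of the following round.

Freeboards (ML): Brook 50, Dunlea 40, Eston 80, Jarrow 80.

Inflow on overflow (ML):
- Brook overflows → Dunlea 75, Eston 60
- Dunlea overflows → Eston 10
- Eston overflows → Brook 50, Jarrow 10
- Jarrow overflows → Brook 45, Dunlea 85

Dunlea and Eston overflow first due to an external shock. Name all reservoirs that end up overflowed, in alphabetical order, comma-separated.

Round 1 — Dunlea, Eston overflow (initial).
  Brook: +50 → 50 ≥ 50
  Jarrow: +10 → 10 < 80
Round 2 — Brook overflows.
No further overflows.

Brook, Dunlea, Eston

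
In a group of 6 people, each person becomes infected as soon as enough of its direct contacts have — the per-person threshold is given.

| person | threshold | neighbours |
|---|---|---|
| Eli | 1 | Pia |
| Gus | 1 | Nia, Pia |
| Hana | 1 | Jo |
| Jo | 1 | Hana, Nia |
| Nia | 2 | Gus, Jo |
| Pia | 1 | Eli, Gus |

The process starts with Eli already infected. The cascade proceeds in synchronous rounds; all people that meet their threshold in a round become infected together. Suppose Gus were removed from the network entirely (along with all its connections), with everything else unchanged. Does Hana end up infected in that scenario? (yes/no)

no

With Gus removed:
Round 1 — Eli becomes infected (initial).
Round 2 — checking thresholds:
  Pia: 1 of 1 neighbours ≥ 1, becomes infected.
Round 3 — no new infections; cascade stops.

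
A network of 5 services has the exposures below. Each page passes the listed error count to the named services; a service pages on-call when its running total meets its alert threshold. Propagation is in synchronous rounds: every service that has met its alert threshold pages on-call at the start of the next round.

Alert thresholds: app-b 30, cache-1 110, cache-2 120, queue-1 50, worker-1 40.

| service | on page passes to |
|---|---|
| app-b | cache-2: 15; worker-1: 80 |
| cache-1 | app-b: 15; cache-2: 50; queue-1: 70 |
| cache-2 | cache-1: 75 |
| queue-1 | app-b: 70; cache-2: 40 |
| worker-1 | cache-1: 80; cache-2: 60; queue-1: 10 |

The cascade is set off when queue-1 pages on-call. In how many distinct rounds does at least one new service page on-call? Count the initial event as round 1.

Round 1 — queue-1 pages on-call (initial).
  app-b: +70 → 70 ≥ 30
  cache-2: +40 → 40 < 120
Round 2 — app-b pages on-call.
  cache-2: +15 → 55 < 120
  worker-1: +80 → 80 ≥ 40
Round 3 — worker-1 pages on-call.
  cache-1: +80 → 80 < 110
  cache-2: +60 → 115 < 120
No further pages.

3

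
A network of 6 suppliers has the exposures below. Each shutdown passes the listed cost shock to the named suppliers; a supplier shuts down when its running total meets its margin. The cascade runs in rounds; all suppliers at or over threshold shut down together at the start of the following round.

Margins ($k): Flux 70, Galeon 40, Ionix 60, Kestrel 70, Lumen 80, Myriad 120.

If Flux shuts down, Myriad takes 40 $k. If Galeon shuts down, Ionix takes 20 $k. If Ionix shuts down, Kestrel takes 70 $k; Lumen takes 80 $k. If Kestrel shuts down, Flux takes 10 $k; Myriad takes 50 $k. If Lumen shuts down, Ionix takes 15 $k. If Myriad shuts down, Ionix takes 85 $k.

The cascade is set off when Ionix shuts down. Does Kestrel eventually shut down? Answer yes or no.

Round 1 — Ionix shuts down (initial).
  Kestrel: +70 → 70 ≥ 70
  Lumen: +80 → 80 ≥ 80
Round 2 — Kestrel, Lumen shut down.
  Flux: +10 → 10 < 70
  Myriad: +50 → 50 < 120
No further shutdowns.

yes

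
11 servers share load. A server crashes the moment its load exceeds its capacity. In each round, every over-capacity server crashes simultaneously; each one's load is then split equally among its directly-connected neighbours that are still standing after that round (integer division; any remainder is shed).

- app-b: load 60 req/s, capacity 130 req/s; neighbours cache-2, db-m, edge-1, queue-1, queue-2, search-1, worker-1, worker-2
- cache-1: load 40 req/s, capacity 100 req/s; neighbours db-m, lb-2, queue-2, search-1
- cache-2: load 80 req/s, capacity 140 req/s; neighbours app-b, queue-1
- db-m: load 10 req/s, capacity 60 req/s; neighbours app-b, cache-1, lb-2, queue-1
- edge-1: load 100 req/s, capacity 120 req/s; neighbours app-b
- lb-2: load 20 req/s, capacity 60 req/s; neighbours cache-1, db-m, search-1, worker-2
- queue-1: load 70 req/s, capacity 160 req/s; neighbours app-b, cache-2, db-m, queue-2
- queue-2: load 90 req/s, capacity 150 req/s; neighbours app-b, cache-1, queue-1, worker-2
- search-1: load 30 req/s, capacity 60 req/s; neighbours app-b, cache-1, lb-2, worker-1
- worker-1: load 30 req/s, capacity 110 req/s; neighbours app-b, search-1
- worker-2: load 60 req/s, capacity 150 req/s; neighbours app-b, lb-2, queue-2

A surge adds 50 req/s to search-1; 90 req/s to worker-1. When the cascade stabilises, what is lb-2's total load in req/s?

46

Round 1 — search-1 at 80 > 60; worker-1 at 120 > 110. search-1, worker-1 crash.
  search-1 sheds 80 req/s to app-b, cache-1, lb-2: 26 each (2 lost).
    app-b: 60+26 = 86 ≤ 130
    cache-1: 40+26 = 66 ≤ 100
    lb-2: 20+26 = 46 ≤ 60
  worker-1 sheds 120 req/s to app-b: 120 each.
    app-b: 86+120 = 206 > 130
Round 2 — app-b crashes.
  app-b sheds 206 req/s to cache-2, db-m, edge-1, queue-1, queue-2, worker-2: 34 each (2 lost).
    cache-2: 80+34 = 114 ≤ 140
    db-m: 10+34 = 44 ≤ 60
    edge-1: 100+34 = 134 > 120
    queue-1: 70+34 = 104 ≤ 160
    queue-2: 90+34 = 124 ≤ 150
    worker-2: 60+34 = 94 ≤ 150
Round 3 — edge-1 crashes.
  edge-1 sheds 134 req/s: no online neighbours, lost.
No further crashes.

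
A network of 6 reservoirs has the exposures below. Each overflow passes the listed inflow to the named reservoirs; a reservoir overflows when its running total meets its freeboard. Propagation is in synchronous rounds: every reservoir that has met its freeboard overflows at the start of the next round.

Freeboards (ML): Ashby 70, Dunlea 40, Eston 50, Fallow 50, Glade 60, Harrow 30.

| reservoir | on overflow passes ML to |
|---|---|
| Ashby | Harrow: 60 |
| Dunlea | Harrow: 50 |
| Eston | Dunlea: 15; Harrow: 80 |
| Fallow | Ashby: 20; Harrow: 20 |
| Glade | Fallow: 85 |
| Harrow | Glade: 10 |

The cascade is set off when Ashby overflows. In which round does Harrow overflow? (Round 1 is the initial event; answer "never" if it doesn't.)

Round 1 — Ashby overflows (initial).
  Harrow: +60 → 60 ≥ 30
Round 2 — Harrow overflows.
  Glade: +10 → 10 < 60
No further overflows.

2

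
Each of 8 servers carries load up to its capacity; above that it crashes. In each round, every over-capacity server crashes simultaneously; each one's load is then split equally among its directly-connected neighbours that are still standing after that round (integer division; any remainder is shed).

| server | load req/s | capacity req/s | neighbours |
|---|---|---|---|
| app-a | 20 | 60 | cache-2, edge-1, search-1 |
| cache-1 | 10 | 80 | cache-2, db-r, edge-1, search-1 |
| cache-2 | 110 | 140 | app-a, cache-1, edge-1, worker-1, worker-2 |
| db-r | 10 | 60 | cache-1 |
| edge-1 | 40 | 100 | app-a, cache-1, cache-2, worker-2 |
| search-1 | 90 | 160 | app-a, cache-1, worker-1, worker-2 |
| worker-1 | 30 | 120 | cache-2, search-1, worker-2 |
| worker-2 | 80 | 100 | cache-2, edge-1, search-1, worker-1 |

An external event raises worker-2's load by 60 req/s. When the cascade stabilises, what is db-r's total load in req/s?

Round 1 — worker-2 at 140 > 100. worker-2 crashes.
  worker-2 sheds 140 req/s to cache-2, edge-1, search-1, worker-1: 35 each.
    cache-2: 110+35 = 145 > 140
    edge-1: 40+35 = 75 ≤ 100
    search-1: 90+35 = 125 ≤ 160
    worker-1: 30+35 = 65 ≤ 120
Round 2 — cache-2 crashes.
  cache-2 sheds 145 req/s to app-a, cache-1, edge-1, worker-1: 36 each (1 lost).
    app-a: 20+36 = 56 ≤ 60
    cache-1: 10+36 = 46 ≤ 80
    edge-1: 75+36 = 111 > 100
    worker-1: 65+36 = 101 ≤ 120
Round 3 — edge-1 crashes.
  edge-1 sheds 111 req/s to app-a, cache-1: 55 each (1 lost).
    app-a: 56+55 = 111 > 60
    cache-1: 46+55 = 101 > 80
Round 4 — app-a, cache-1 crash.
  app-a sheds 111 req/s to search-1: 111 each.
    search-1: 125+111 = 236 > 160
  cache-1 sheds 101 req/s to db-r, search-1: 50 each (1 lost).
    db-r: 10+50 = 60 ≤ 60
    search-1: 236+50 = 286 > 160
Round 5 — search-1 crashes.
  search-1 sheds 286 req/s to worker-1: 286 each.
    worker-1: 101+286 = 387 > 120
Round 6 — worker-1 crashes.
  worker-1 sheds 387 req/s: no online neighbours, lost.
No further crashes.

60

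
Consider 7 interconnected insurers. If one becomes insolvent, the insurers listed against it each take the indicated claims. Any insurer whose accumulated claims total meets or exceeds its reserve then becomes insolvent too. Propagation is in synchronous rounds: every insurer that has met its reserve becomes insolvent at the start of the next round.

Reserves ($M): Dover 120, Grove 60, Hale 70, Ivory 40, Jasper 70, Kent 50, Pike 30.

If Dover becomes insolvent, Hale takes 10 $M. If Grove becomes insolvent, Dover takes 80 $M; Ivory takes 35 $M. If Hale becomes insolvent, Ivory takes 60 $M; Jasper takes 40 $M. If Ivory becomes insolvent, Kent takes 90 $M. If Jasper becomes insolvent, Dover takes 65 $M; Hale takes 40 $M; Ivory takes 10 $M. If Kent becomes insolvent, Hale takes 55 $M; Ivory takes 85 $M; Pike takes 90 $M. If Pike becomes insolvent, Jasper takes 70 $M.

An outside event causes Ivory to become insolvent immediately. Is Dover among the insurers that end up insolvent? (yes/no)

no

Round 1 — Ivory becomes insolvent (initial).
  Kent: +90 → 90 ≥ 50
Round 2 — Kent becomes insolvent.
  Hale: +55 → 55 < 70
  Pike: +90 → 90 ≥ 30
Round 3 — Pike becomes insolvent.
  Jasper: +70 → 70 ≥ 70
Round 4 — Jasper becomes insolvent.
  Dover: +65 → 65 < 120
  Hale: +40 → 95 ≥ 70
Round 5 — Hale becomes insolvent.
No further insolvencies.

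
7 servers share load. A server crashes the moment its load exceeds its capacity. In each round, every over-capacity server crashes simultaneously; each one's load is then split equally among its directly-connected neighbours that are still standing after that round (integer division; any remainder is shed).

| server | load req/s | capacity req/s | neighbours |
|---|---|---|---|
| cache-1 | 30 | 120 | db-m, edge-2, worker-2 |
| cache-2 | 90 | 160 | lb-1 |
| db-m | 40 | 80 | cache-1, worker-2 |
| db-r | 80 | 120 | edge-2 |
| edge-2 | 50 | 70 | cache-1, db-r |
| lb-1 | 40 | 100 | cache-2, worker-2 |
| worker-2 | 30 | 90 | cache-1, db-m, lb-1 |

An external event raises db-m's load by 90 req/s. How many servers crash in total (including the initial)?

5

Round 1 — db-m at 130 > 80. db-m crashes.
  db-m sheds 130 req/s to cache-1, worker-2: 65 each.
    cache-1: 30+65 = 95 ≤ 120
    worker-2: 30+65 = 95 > 90
Round 2 — worker-2 crashes.
  worker-2 sheds 95 req/s to cache-1, lb-1: 47 each (1 lost).
    cache-1: 95+47 = 142 > 120
    lb-1: 40+47 = 87 ≤ 100
Round 3 — cache-1 crashes.
  cache-1 sheds 142 req/s to edge-2: 142 each.
    edge-2: 50+142 = 192 > 70
Round 4 — edge-2 crashes.
  edge-2 sheds 192 req/s to db-r: 192 each.
    db-r: 80+192 = 272 > 120
Round 5 — db-r crashes.
  db-r sheds 272 req/s: no online neighbours, lost.
No further crashes.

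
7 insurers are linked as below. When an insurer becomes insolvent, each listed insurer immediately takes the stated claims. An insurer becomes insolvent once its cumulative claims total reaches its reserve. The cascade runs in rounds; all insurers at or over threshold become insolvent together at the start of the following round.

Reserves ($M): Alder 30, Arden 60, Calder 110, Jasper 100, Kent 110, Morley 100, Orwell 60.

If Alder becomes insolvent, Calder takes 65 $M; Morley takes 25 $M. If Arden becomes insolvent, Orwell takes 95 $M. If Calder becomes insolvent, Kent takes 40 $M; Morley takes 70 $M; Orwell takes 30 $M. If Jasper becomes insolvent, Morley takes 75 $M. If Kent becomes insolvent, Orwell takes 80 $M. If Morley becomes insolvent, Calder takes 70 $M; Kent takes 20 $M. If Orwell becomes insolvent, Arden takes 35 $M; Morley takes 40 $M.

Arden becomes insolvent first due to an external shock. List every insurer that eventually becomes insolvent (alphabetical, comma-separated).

Round 1 — Arden becomes insolvent (initial).
  Orwell: +95 → 95 ≥ 60
Round 2 — Orwell becomes insolvent.
  Morley: +40 → 40 < 100
No further insolvencies.

Arden, Orwell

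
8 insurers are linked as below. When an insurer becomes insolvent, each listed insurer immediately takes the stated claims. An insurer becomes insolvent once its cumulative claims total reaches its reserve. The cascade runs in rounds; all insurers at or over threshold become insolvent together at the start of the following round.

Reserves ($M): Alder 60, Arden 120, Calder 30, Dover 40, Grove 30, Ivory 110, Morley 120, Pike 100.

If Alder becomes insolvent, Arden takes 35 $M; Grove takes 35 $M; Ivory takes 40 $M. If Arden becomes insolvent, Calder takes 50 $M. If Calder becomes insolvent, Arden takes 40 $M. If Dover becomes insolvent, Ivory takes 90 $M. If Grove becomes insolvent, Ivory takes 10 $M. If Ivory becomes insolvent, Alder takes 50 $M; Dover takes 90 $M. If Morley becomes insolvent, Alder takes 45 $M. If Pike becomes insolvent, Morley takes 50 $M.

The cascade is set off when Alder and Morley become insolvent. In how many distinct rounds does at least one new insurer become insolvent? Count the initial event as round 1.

2

Round 1 — Alder, Morley become insolvent (initial).
  Arden: +35 → 35 < 120
  Grove: +35 → 35 ≥ 30
  Ivory: +40 → 40 < 110
Round 2 — Grove becomes insolvent.
  Ivory: +10 → 50 < 110
No further insolvencies.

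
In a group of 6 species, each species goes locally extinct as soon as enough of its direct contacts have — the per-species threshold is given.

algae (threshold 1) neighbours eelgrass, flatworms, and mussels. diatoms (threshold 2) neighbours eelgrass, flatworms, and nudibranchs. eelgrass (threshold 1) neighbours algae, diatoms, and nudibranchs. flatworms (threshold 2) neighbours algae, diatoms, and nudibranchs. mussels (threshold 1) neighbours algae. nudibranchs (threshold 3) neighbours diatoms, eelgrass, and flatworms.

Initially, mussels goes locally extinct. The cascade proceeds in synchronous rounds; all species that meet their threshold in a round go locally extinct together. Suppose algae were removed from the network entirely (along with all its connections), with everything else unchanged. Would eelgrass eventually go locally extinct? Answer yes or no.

With algae removed:
Round 1 — mussels goes locally extinct (initial).
Round 2 — no new extinctions; cascade stops.

no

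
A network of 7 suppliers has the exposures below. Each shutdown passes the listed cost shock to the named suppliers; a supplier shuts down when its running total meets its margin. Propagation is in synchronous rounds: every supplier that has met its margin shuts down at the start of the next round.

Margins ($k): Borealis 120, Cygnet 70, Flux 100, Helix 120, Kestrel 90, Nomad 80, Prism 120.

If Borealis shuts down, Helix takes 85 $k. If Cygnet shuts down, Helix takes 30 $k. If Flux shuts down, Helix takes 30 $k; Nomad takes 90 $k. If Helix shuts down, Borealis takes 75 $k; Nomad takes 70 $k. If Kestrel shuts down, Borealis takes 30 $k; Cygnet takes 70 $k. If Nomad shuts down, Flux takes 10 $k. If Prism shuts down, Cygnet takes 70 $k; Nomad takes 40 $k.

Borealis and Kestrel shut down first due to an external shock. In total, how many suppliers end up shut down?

3

Round 1 — Borealis, Kestrel shut down (initial).
  Cygnet: +70 → 70 ≥ 70
  Helix: +85 → 85 < 120
Round 2 — Cygnet shuts down.
  Helix: +30 → 115 < 120
No further shutdowns.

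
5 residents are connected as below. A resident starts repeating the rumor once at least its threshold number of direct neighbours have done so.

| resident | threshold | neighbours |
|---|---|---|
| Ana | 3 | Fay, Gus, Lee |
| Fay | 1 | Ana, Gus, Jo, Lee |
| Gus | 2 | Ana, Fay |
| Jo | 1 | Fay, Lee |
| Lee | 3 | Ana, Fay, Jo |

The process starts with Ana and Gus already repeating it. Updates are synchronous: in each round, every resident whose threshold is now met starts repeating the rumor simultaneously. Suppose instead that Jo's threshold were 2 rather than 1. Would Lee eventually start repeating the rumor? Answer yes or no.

With Jo's threshold at 2:
Round 1 — Ana, Gus start repeating the rumor (initial).
Round 2 — checking thresholds:
  Fay: 2 of 4 neighbours ≥ 1, starts repeating the rumor.
  Lee: 1 of 3 neighbours < 3, not yet.
Round 3 — no new spreads; cascade stops.

no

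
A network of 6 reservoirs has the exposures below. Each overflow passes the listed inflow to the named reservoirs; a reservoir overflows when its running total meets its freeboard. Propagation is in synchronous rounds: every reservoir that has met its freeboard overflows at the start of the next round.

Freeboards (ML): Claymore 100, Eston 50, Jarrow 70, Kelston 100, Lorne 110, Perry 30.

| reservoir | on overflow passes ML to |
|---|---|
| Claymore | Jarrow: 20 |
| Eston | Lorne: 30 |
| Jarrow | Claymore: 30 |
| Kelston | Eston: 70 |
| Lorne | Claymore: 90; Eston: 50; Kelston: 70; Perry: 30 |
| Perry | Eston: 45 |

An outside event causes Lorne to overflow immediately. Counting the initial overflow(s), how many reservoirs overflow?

Round 1 — Lorne overflows (initial).
  Claymore: +90 → 90 < 100
  Eston: +50 → 50 ≥ 50
  Kelston: +70 → 70 < 100
  Perry: +30 → 30 ≥ 30
Round 2 — Eston, Perry overflow.
No further overflows.

3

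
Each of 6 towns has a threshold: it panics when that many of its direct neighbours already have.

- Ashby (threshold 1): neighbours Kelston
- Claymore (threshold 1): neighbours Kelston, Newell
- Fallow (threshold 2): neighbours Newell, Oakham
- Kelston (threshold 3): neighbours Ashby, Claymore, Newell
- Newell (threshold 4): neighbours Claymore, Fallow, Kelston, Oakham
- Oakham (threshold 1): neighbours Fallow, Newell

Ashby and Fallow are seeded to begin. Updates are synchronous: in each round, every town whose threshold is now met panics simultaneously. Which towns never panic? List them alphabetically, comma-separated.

Claymore, Kelston, Newell

Round 1 — Ashby, Fallow panic (initial).
Round 2 — checking thresholds:
  Kelston: 1 of 3 neighbours < 3, not yet.
  Newell: 1 of 4 neighbours < 4, not yet.
  Oakham: 1 of 2 neighbours ≥ 1, panics.
Round 3 — no new panics; cascade stops.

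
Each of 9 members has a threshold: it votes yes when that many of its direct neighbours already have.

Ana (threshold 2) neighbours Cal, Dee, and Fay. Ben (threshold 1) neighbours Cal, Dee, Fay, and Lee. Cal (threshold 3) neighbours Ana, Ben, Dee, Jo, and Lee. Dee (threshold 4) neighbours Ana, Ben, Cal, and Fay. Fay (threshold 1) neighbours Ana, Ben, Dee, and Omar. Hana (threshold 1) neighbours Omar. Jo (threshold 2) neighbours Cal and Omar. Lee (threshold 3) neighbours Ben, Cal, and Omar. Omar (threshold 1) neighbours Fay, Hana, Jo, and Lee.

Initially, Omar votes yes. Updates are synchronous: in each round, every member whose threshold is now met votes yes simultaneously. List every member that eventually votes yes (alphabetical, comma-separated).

Ben, Fay, Hana, Omar

Round 1 — Omar votes yes (initial).
Round 2 — checking thresholds:
  Fay: 1 of 4 neighbours ≥ 1, votes yes.
  Hana: 1 of 1 neighbours ≥ 1, votes yes.
  Jo: 1 of 2 neighbours < 2, holds.
  Lee: 1 of 3 neighbours < 3, holds.
Round 3 — checking thresholds:
  Ana: 1 of 3 neighbours < 2, holds.
  Ben: 1 of 4 neighbours ≥ 1, votes yes.
  Dee: 1 of 4 neighbours < 4, holds.
  Jo: 1 of 2 neighbours < 2, holds.
  Lee: 1 of 3 neighbours < 3, holds.
Round 4 — no new yes votes; cascade stops.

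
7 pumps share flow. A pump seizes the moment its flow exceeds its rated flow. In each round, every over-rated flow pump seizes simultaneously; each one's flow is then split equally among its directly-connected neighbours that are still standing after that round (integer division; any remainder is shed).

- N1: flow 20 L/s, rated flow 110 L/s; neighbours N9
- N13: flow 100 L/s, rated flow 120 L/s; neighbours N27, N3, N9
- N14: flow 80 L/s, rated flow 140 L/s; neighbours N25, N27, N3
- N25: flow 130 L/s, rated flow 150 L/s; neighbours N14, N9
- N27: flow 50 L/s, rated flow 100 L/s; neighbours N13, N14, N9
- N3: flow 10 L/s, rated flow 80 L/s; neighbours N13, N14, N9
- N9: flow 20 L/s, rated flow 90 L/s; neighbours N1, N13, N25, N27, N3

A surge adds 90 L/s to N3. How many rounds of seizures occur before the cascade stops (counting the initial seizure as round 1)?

Round 1 — N3 at 100 > 80. N3 seizes.
  N3 sheds 100 L/s to N13, N14, N9: 33 each (1 lost).
    N13: 100+33 = 133 > 120
    N14: 80+33 = 113 ≤ 140
    N9: 20+33 = 53 ≤ 90
Round 2 — N13 seizes.
  N13 sheds 133 L/s to N27, N9: 66 each (1 lost).
    N27: 50+66 = 116 > 100
    N9: 53+66 = 119 > 90
Round 3 — N27, N9 seize.
  N27 sheds 116 L/s to N14: 116 each.
    N14: 113+116 = 229 > 140
  N9 sheds 119 L/s to N1, N25: 59 each (1 lost).
    N1: 20+59 = 79 ≤ 110
    N25: 130+59 = 189 > 150
Round 4 — N14, N25 seize.
  N14 sheds 229 L/s: no online neighbours, lost.
  N25 sheds 189 L/s: no online neighbours, lost.
No further seizures.

4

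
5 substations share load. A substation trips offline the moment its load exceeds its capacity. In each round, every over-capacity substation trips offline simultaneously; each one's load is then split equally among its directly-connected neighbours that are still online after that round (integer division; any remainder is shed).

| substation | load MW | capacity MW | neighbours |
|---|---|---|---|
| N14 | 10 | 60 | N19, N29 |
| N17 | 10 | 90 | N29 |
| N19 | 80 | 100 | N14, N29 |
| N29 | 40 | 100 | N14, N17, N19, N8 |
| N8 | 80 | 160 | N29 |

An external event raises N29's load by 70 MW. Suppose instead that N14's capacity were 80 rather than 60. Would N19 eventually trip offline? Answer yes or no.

With N14's capacity at 80:
Round 1 — N29 at 110 > 100. N29 trips offline.
  N29 sheds 110 MW to N14, N17, N19, N8: 27 each (2 lost).
    N14: 10+27 = 37 ≤ 80
    N17: 10+27 = 37 ≤ 90
    N19: 80+27 = 107 > 100
    N8: 80+27 = 107 ≤ 160
Round 2 — N19 trips offline.
  N19 sheds 107 MW to N14: 107 each.
    N14: 37+107 = 144 > 80
Round 3 — N14 trips offline.
  N14 sheds 144 MW: no online neighbours, lost.
No further trips.

yes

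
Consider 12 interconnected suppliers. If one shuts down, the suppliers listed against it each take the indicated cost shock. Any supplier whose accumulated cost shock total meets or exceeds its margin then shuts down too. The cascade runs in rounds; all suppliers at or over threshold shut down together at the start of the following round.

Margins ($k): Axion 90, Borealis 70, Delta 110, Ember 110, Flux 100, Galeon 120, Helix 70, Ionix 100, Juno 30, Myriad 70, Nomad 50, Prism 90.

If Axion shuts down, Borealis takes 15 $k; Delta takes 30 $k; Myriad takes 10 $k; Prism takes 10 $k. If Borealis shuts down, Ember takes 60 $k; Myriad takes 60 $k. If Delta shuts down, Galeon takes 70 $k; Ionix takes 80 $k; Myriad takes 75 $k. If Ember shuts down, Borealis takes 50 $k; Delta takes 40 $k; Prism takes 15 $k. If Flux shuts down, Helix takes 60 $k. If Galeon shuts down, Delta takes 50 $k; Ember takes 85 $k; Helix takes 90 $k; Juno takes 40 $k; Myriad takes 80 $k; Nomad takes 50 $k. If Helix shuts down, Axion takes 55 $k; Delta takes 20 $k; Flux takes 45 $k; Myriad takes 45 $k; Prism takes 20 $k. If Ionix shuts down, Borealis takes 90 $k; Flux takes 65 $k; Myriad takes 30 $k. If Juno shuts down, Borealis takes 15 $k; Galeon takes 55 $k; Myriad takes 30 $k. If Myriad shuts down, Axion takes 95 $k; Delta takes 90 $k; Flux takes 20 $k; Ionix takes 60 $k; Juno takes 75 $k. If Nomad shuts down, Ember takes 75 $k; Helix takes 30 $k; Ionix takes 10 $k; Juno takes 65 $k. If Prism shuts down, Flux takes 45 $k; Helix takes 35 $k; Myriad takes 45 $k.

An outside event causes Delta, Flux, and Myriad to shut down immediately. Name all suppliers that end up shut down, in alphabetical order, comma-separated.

Axion, Borealis, Delta, Ember, Flux, Galeon, Helix, Ionix, Juno, Myriad, Nomad

Round 1 — Delta, Flux, Myriad shut down (initial).
  Axion: +95 → 95 ≥ 90
  Galeon: +70 → 70 < 120
  Helix: +60 → 60 < 70
  Ionix: +80+60 → 140 ≥ 100
  Juno: +75 → 75 ≥ 30
Round 2 — Axion, Ionix, Juno shut down.
  Borealis: +15+90+15 → 120 ≥ 70
  Galeon: +55 → 125 ≥ 120
  Prism: +10 → 10 < 90
Round 3 — Borealis, Galeon shut down.
  Ember: +60+85 → 145 ≥ 110
  Helix: +90 → 150 ≥ 70
  Nomad: +50 → 50 ≥ 50
Round 4 — Ember, Helix, Nomad shut down.
  Prism: +15+20 → 45 < 90
No further shutdowns.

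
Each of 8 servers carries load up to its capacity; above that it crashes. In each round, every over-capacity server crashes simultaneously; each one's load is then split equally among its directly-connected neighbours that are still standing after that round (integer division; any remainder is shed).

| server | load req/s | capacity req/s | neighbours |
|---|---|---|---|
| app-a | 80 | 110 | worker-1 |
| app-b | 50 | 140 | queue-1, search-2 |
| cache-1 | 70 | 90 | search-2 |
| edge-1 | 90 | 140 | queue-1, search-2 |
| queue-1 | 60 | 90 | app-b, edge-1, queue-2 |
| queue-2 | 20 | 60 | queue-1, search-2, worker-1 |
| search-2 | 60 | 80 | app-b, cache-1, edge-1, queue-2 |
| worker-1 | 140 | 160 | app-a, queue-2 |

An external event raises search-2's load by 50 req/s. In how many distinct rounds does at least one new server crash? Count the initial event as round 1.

2

Round 1 — search-2 at 110 > 80. search-2 crashes.
  search-2 sheds 110 req/s to app-b, cache-1, edge-1, queue-2: 27 each (2 lost).
    app-b: 50+27 = 77 ≤ 140
    cache-1: 70+27 = 97 > 90
    edge-1: 90+27 = 117 ≤ 140
    queue-2: 20+27 = 47 ≤ 60
Round 2 — cache-1 crashes.
  cache-1 sheds 97 req/s: no online neighbours, lost.
No further crashes.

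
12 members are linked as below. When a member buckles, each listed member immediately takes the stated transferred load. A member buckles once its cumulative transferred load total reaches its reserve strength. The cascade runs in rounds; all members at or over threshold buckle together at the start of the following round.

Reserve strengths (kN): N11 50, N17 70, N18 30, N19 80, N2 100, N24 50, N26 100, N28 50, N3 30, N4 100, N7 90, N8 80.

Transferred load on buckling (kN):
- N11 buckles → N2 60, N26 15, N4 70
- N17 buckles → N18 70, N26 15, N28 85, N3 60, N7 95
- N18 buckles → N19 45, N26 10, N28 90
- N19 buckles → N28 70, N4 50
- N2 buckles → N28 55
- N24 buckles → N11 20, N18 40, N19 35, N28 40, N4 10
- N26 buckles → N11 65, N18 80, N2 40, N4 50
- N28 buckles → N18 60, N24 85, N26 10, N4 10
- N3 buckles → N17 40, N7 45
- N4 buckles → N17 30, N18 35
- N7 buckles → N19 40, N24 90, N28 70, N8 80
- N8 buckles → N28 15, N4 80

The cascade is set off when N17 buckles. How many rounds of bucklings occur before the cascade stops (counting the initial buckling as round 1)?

Round 1 — N17 buckles (initial).
  N18: +70 → 70 ≥ 30
  N26: +15 → 15 < 100
  N28: +85 → 85 ≥ 50
  N3: +60 → 60 ≥ 30
  N7: +95 → 95 ≥ 90
Round 2 — N18, N28, N3, N7 buckle.
  N19: +45+40 → 85 ≥ 80
  N24: +85+90 → 175 ≥ 50
  N26: +10+10 → 35 < 100
  N4: +10 → 10 < 100
  N8: +80 → 80 ≥ 80
Round 3 — N19, N24, N8 buckle.
  N11: +20 → 20 < 50
  N4: +50+10+80 → 150 ≥ 100
Round 4 — N4 buckles.
No further bucklings.

4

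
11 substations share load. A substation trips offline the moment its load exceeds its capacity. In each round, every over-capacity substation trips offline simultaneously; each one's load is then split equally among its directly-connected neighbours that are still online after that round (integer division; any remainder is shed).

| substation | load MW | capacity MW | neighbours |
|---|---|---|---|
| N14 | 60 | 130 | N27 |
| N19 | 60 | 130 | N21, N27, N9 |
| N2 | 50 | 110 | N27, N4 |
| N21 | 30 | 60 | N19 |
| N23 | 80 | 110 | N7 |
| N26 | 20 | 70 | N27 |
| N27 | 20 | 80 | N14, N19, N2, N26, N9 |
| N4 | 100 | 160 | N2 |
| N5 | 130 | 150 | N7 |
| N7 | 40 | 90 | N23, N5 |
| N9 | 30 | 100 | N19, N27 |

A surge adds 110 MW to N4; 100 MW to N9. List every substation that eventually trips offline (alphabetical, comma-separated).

Round 1 — N4 at 210 > 160; N9 at 130 > 100. N4, N9 trip offline.
  N4 sheds 210 MW to N2: 210 each.
    N2: 50+210 = 260 > 110
  N9 sheds 130 MW to N19, N27: 65 each.
    N19: 60+65 = 125 ≤ 130
    N27: 20+65 = 85 > 80
Round 2 — N2, N27 trip offline.
  N2 sheds 260 MW: no online neighbours, lost.
  N27 sheds 85 MW to N14, N19, N26: 28 each (1 lost).
    N14: 60+28 = 88 ≤ 130
    N19: 125+28 = 153 > 130
    N26: 20+28 = 48 ≤ 70
Round 3 — N19 trips offline.
  N19 sheds 153 MW to N21: 153 each.
    N21: 30+153 = 183 > 60
Round 4 — N21 trips offline.
  N21 sheds 183 MW: no online neighbours, lost.
No further trips.

N19, N2, N21, N27, N4, N9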